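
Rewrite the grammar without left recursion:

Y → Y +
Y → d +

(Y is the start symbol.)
Y → d + Y'
Y' → + Y'
Y' → ε

Y is directly left-recursive. The standard transformation for
  A → A α₁ | ... | A α_m | β₁ | ... | β_n
is
  A  → β₁ A' | ... | β_n A'
  A' → α₁ A' | ... | α_m A' | ε

Y → d + becomes Y → d + Y'
Y → Y + becomes Y' → + Y'
Add Y' → ε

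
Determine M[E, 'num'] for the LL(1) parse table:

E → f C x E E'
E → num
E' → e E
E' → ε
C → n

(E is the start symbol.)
To find M[E, 'num'], we find productions for E where 'num' is in the predict set (PREDICT(N → α) = (FIRST(α) \ {ε}) ∪ (FOLLOW(N) if α ⇒* ε)).

E → f C x E E': PREDICT = { 'f' }
E → num: PREDICT = { 'num' }
  'num' is in predict set, so this production goes in M[E, 'num']

M[E, 'num'] = E → num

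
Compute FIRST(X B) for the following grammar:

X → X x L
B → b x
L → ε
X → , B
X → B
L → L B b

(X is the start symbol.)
{ ',', 'b' }

FIRST sets of the non-terminals involved (from the grammar, by fixed-point iteration):
  FIRST(X) = { ',', 'b' }

To compute FIRST(X B), process the symbols left to right:
Symbol X is a non-terminal. Add FIRST(X) \ {ε} = { ',', 'b' }
X is not nullable (ε ∉ FIRST(X)), so stop here.
FIRST(X B) = { ',', 'b' }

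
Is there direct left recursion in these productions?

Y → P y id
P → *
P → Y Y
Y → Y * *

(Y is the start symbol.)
Yes, Y is left-recursive

Direct left recursion occurs when N → N α for some non-terminal N (the right-hand side begins with the left-hand side itself).

Y → P y id: starts with P
P → *: starts with '*'
P → Y Y: starts with Y
Y → Y * *: LEFT RECURSIVE (starts with Y)

The grammar has direct left recursion on: Y.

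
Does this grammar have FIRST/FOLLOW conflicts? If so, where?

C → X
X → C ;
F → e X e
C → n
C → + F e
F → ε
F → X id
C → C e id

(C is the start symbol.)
Yes. F → e X e with FOLLOW(F) on { 'e' }

Nullable non-terminals: F.
FIRST sets used below: FIRST(X) = { '+', 'n' }

F: nullable alternative(s) F → ε; FOLLOW(F) = { 'e' }
  F → e X e: FIRST \ {ε} = { 'e' } — overlaps FOLLOW(F) on { 'e' }: CONFLICT
  F → ε: FIRST \ {ε} = { } — this is the only nullable alternative, skip
  F → X id: FIRST \ {ε} = { '+', 'n' } — disjoint from FOLLOW(F)

C, X have no nullable alternative, so no FIRST/FOLLOW check is needed there.

So the grammar has 1 FIRST/FOLLOW conflict (marked CONFLICT above).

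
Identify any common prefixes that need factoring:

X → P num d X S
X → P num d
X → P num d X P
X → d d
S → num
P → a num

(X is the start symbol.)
Left-factoring is needed when two productions for the same non-terminal
share a common prefix on the right-hand side.

Productions for X:
  X → P num d X S
  X → P num d
  X → P num d X P
  X → d d

Found common prefix 'P num d' in productions for X

Answer: Yes, X has productions with common prefix 'P num d'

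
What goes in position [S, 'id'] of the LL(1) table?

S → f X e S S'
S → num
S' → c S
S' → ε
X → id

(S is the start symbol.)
To find M[S, 'id'], we find productions for S where 'id' is in the predict set (PREDICT(N → α) = (FIRST(α) \ {ε}) ∪ (FOLLOW(N) if α ⇒* ε)).

S → f X e S S': PREDICT = { 'f' }
S → num: PREDICT = { 'num' }

M[S, 'id'] is empty (no production applies)

Answer: Empty (error entry)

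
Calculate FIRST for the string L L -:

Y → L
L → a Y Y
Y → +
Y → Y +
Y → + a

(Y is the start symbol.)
FIRST sets of the non-terminals involved (from the grammar, by fixed-point iteration):
  FIRST(L) = { 'a' }

To compute FIRST(L L -), process the symbols left to right:
Symbol L is a non-terminal. Add FIRST(L) \ {ε} = { 'a' }
L is not nullable (ε ∉ FIRST(L)), so stop here.
FIRST(L L -) = { 'a' }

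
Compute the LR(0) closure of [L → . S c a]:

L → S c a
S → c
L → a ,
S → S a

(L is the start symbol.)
{ [L → . S c a], [S → . S a], [S → . c] }

Start with: [L → . S c a]
  [L → . S c a] has the dot before S: add [S → . c], [S → . S a]
No further items can be added.

CLOSURE = { [L → . S c a], [S → . S a], [S → . c] }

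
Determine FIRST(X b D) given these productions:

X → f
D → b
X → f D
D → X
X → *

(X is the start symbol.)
{ '*', 'f' }

FIRST sets of the non-terminals involved (from the grammar, by fixed-point iteration):
  FIRST(X) = { '*', 'f' }

To compute FIRST(X b D), process the symbols left to right:
Symbol X is a non-terminal. Add FIRST(X) \ {ε} = { '*', 'f' }
X is not nullable (ε ∉ FIRST(X)), so stop here.
FIRST(X b D) = { '*', 'f' }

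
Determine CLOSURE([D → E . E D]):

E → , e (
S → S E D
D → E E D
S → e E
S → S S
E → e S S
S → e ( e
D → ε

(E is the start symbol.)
{ [D → E . E D], [E → . , e (], [E → . e S S] }

To compute CLOSURE, for each item [A → α.Bβ] where B is a non-terminal, add [B → .γ] for all productions B → γ; repeat for the newly added items until nothing changes.

Start with: [D → E . E D]
  [D → E . E D] has the dot before E: add [E → . , e (], [E → . e S S]
No further items can be added.

CLOSURE = { [D → E . E D], [E → . , e (], [E → . e S S] }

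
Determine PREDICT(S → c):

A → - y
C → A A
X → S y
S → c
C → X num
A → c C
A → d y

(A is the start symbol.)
{ 'c' }

PREDICT(S → c) = (FIRST(RHS) \ {ε}) ∪ (FOLLOW(S) if ε ∈ FIRST(RHS), i.e. RHS ⇒* ε)
FIRST(c) = { 'c' }
ε ∉ FIRST(c), so FOLLOW(S) is not added.
PREDICT(S → c) = { 'c' }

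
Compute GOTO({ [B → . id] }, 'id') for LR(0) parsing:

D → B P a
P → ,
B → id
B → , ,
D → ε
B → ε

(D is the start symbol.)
GOTO(I, 'id') = CLOSURE({ [A → αX.β] : [A → α.Xβ] ∈ I, X = 'id' })

Items with dot before 'id', with the dot advanced:
  [B → . id] → [B → id .]
Closure adds nothing (no advanced item has the dot before a non-terminal).

GOTO = { [B → id .] }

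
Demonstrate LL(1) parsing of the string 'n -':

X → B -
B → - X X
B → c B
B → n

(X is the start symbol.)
Stack is shown with the top on the left.

Stack  Input  Action
--------------------
X $    n - $  output X → B -
B - $  n - $  output B → n
n - $  n - $  match 'n'
- $    - $    match '-'
$      $      accept

The string is accepted.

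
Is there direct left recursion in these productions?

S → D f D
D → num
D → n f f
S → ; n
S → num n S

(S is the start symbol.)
No direct left recursion

Direct left recursion occurs when N → N α for some non-terminal N (the right-hand side begins with the left-hand side itself).

S → D f D: starts with D
D → num: starts with num
D → n f f: starts with n
S → ; n: starts with ';'
S → num n S: starts with num

No direct left recursion found.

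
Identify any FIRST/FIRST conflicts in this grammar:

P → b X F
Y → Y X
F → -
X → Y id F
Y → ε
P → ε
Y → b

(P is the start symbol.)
Yes. Y → Y X / Y → b on { 'b' }

FIRST sets of the non-terminals at (or reachable through a nullable prefix from) the front of some alternative:
  FIRST(Y) = { 'b', 'id', ε }
  FIRST(X) = { 'b', 'id' }

Productions for P:
  P → b X F: FIRST = { 'b' }
  P → ε: FIRST = { ε }
Productions for Y:
  Y → Y X: FIRST = { 'b', 'id' }
  Y → ε: FIRST = { ε }
  Y → b: FIRST = { 'b' }
F, X have only one production, so no FIRST/FIRST conflict is possible there.

Conflict for Y: Y → Y X and Y → b
  Overlap: { 'b' }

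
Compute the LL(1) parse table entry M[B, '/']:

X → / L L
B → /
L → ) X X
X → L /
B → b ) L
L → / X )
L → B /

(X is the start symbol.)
B → /

To find M[B, '/'], we find productions for B where '/' is in the predict set (PREDICT(N → α) = (FIRST(α) \ {ε}) ∪ (FOLLOW(N) if α ⇒* ε)).

B → /: PREDICT = { '/' }
  '/' is in predict set, so this production goes in M[B, '/']
B → b ) L: PREDICT = { 'b' }

M[B, '/'] = B → /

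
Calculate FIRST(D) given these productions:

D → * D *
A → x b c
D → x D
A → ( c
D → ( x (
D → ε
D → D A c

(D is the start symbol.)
{ '(', '*', 'x', ε }

FIRST sets of the other non-terminals involved (by the same procedure, iterated to a fixed point):
  FIRST(A) = { '(', 'x' }

From D → * D *:
  - '*' is a terminal: add '*' and stop
From D → x D:
  - x is a terminal: add 'x' and stop
From D → ( x (:
  - '(' is a terminal: add '(' and stop
From D → ε:
  - ε-production, so ε ∈ FIRST(D)
From D → D A c:
  - D is the symbol being defined: contributes nothing new
    D is nullable, so continue to the next symbol
  - A is a non-terminal: add FIRST(A) \ {ε} = { '(', 'x' }
    A is not nullable, so stop

Collecting: FIRST(D) = { '(', '*', 'x', ε }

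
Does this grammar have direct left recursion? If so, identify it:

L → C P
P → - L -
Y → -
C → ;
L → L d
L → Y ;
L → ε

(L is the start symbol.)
Yes, L is left-recursive

L → C P: starts with C
P → - L -: starts with '-'
Y → -: starts with '-'
C → ;: starts with ';'
L → L d: LEFT RECURSIVE (starts with L)
L → Y ;: starts with Y
L → ε: starts with ε

The grammar has direct left recursion on: L.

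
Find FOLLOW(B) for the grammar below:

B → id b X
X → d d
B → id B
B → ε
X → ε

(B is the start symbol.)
B is the start symbol, so $ ∈ FOLLOW(B).
In B → id B: B is at the end; this adds FOLLOW(B) to itself — nothing new

Taking the union: FOLLOW(B) = { $ }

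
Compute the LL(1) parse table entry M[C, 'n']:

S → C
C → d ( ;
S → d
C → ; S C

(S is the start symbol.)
Empty (error entry)

To find M[C, 'n'], we find productions for C where 'n' is in the predict set (PREDICT(N → α) = (FIRST(α) \ {ε}) ∪ (FOLLOW(N) if α ⇒* ε)).

C → d ( ;: PREDICT = { 'd' }
C → ; S C: PREDICT = { ';' }

M[C, 'n'] is empty (no production applies)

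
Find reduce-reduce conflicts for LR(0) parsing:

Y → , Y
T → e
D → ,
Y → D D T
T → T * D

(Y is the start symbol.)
No reduce-reduce conflicts

A reduce-reduce conflict occurs when an LR(0) state has two complete items [A → α .] and [B → β .] — both call for a reduction, and with no lookahead the parser cannot choose between them.

Augment with Y' → Y and build the canonical LR(0) collection (I0 = CLOSURE({[Y' → . Y]}), then GOTO on every symbol after a dot until no new states appear). It has 11 states:
  I0: { [D → . ,], [Y → . , Y], [Y → . D D T], [Y' → . Y] }  — shift
  I1: { [D → , .], [D → . ,], [Y → , . Y], [Y → . , Y], [Y → . D D T] }  — shift, reduce
  I2: { [D → . ,], [Y → D . D T] }  — shift
  I3: { [Y' → Y .] }  — accept
  I4: { [D → , .] }  — reduce
  I5: { [T → . T * D], [T → . e], [Y → D D . T] }  — shift
  I6: { [T → T . * D], [Y → D D T .] }  — shift, reduce
  I7: { [T → e .] }  — reduce
  I8: { [D → . ,], [T → T * . D] }  — shift
  I9: { [T → T * D .] }  — reduce
  I10: { [Y → , Y .] }  — reduce

No state contains more than one complete item.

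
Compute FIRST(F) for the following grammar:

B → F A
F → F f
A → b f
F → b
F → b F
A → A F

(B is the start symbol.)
To compute FIRST(F), examine every production with F on the left-hand side, reading each right-hand side left to right until a non-nullable symbol is reached.

From F → F f:
  - F is the symbol being defined: contributes nothing new
    F is not nullable, so stop
From F → b:
  - b is a terminal: add 'b' and stop
From F → b F:
  - b is a terminal: add 'b' and stop

Collecting: FIRST(F) = { 'b' }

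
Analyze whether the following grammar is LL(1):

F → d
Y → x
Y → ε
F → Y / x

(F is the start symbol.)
Yes, the grammar is LL(1).

A grammar is LL(1) if for each non-terminal N with multiple productions, the predict sets of those productions are pairwise disjoint, where PREDICT(N → α) = (FIRST(α) \ {ε}) ∪ (FOLLOW(N) if α ⇒* ε).

Relevant sets:
  FIRST(Y) = { 'x', ε }
  FOLLOW(Y) = { '/' }

For F:
  PREDICT(F → d) = { 'd' }
  PREDICT(F → Y '/' x) = { '/', 'x' }
For Y:
  PREDICT(Y → x) = { 'x' }
  PREDICT(Y → ε) = { '/' }

All predict sets are disjoint. The grammar IS LL(1).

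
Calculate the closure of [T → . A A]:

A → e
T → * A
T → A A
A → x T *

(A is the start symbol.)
Start with: [T → . A A]
  [T → . A A] has the dot before A: add [A → . e], [A → . x T *]
No further items can be added.

CLOSURE = { [A → . e], [A → . x T *], [T → . A A] }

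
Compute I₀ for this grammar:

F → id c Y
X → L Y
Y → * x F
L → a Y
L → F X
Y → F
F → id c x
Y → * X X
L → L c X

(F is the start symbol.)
{ [F → . id c Y], [F → . id c x], [F' → . F] }

First, augment the grammar with F' → F
I₀ = CLOSURE({ [F' → . F] }):
  [F' → . F] has the dot before F: add [F → . id c Y], [F → . id c x]
No further items can be added.

I₀ = { [F → . id c Y], [F → . id c x], [F' → . F] }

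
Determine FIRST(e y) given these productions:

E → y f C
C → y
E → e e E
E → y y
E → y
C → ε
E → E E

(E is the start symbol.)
{ 'e' }

To compute FIRST(e y), process the symbols left to right:
Symbol e is a terminal. Add 'e' and stop.
FIRST(e y) = { 'e' }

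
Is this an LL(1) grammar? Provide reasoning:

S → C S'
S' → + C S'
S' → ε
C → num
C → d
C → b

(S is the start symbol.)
A grammar is LL(1) if for each non-terminal N with multiple productions, the predict sets of those productions are pairwise disjoint, where PREDICT(N → α) = (FIRST(α) \ {ε}) ∪ (FOLLOW(N) if α ⇒* ε).

Relevant sets:
  FOLLOW(S') = { $ }

For S':
  PREDICT(S' → '+' C S') = { '+' }
  PREDICT(S' → ε) = { $ }
For C:
  PREDICT(C → num) = { 'num' }
  PREDICT(C → d) = { 'd' }
  PREDICT(C → b) = { 'b' }
S has a single production, so nothing to check there.

All predict sets are disjoint. The grammar IS LL(1).

Answer: Yes, the grammar is LL(1).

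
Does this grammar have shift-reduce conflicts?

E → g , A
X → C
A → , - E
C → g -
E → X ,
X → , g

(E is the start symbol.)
No shift-reduce conflicts

A shift-reduce conflict occurs when an LR(0) state has both:
  - a complete (reduce) item [A → α .] (dot at the end), and
  - a shift item [B → β . c γ] (dot before a terminal).

Augment with E' → E and build the canonical LR(0) collection (I0 = CLOSURE({[E' → . E]}), then GOTO on every symbol after a dot until no new states appear). It has 14 states:
  I0: { [C → . g -], [E → . X ,], [E → . g , A], [E' → . E], [X → . , g], [X → . C] }  — shift
  I1: { [X → , . g] }  — shift
  I2: { [X → C .] }  — reduce
  I3: { [E' → E .] }  — accept
  I4: { [E → X . ,] }  — shift
  I5: { [C → g . -], [E → g . , A] }  — shift
  I6: { [A → . , - E], [E → g , . A] }  — shift
  I7: { [C → g - .] }  — reduce
  I8: { [A → , . - E] }  — shift
  I9: { [E → g , A .] }  — reduce
  I10: { [A → , - . E], [C → . g -], [E → . X ,], [E → . g , A], [X → . , g], [X → . C] }  — shift
  I11: { [A → , - E .] }  — reduce
  I12: { [E → X , .] }  — reduce
  I13: { [X → , g .] }  — reduce

No state contains both a complete item and a shift item.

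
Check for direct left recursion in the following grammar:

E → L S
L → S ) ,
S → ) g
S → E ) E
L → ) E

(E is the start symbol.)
No direct left recursion

E → L S: starts with L
L → S ) ,: starts with S
S → ) g: starts with ')'
S → E ) E: starts with E
L → ) E: starts with ')'

No direct left recursion found.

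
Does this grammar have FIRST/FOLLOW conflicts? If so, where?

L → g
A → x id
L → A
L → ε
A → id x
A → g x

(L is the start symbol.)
A FIRST/FOLLOW conflict occurs when a non-terminal N has a nullable alternative N → β (β ⇒* ε) and another alternative N → α with FIRST(α) ∩ FOLLOW(N) ≠ ∅: on such a lookahead the parser cannot decide between expanding α and letting N vanish via β.

Nullable non-terminals: L.
FIRST sets used below: FIRST(A) = { 'g', 'id', 'x' }

L: nullable alternative(s) L → ε; FOLLOW(L) = { $ }
  L → g: FIRST \ {ε} = { 'g' } — disjoint from FOLLOW(L)
  L → A: FIRST \ {ε} = { 'g', 'id', 'x' } — disjoint from FOLLOW(L)
  L → ε: FIRST \ {ε} = { } — this is the only nullable alternative, skip

A has no nullable alternative, so no FIRST/FOLLOW check is needed there.

No FIRST/FOLLOW conflicts found.

Answer: No FIRST/FOLLOW conflicts.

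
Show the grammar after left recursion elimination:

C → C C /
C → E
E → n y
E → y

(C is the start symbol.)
C → E C'
C' → C / C'
C' → ε
E → n y
E → y

C is directly left-recursive. The standard transformation for
  A → A α₁ | ... | A α_m | β₁ | ... | β_n
is
  A  → β₁ A' | ... | β_n A'
  A' → α₁ A' | ... | α_m A' | ε

C → E becomes C → E C'
C → C C / becomes C' → C / C'
Add C' → ε

Productions for other non-terminals are unchanged:
  E → n y
  E → y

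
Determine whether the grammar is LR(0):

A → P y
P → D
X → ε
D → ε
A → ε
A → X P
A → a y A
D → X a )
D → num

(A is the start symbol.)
No. Shift-reduce conflict between [A → .] and [A → . a y A]

Augment with A' → A and build the canonical LR(0) collection (I0 = CLOSURE({[A' → . A]}), then GOTO on every symbol after a dot until no new states appear). It has 14 states:
  I0: { [A → . P y], [A → . X P], [A → . a y A], [A → .], [A' → . A], [D → . X a )], [D → . num], [D → .], [P → . D], [X → .] }  — shift, 3 reduces
  I1: { [A' → A .] }  — accept
  I2: { [P → D .] }  — reduce
  I3: { [A → P . y] }  — shift
  I4: { [A → X . P], [D → . X a )], [D → . num], [D → .], [D → X . a )], [P → . D], [X → .] }  — shift, 2 reduces
  I5: { [A → a . y A] }  — shift
  I6: { [D → num .] }  — reduce
  I7: { [A → . P y], [A → . X P], [A → . a y A], [A → .], [A → a y . A], [D → . X a )], [D → . num], [D → .], [P → . D], [X → .] }  — shift, 3 reduces
  I8: { [A → a y A .] }  — reduce
  I9: { [A → X P .] }  — reduce
  I10: { [D → X . a )] }  — shift
  I11: { [D → X a . )] }  — shift
  I12: { [D → X a ) .] }  — reduce
  I13: { [A → P y .] }  — reduce

Conflict in state I0:
  Shift-reduce conflict between [A → .] and [A → . a y A]
So the grammar is NOT LR(0).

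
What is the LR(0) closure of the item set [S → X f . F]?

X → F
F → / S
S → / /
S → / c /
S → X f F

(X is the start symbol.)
Start with: [S → X f . F]
  [S → X f . F] has the dot before F: add [F → . / S]
No further items can be added.

CLOSURE = { [F → . / S], [S → X f . F] }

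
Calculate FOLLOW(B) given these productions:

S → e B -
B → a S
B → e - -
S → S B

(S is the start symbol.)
{ $, '-', 'a', 'e' }

To compute FOLLOW(B), find every occurrence of B on a right-hand side N → α B β: add FIRST(β) \ {ε}, and if β is empty or nullable also add FOLLOW(N). Iterate to a fixed point.

In S → e B -: B is followed by '-', add FIRST('-') \ {ε} = { '-' }
In S → S B: B is at the end, add FOLLOW(S)

The FOLLOW sets referred to above (computed the same way, to a fixed point):
  FOLLOW(S) = { $, '-', 'a', 'e' }

Taking the union: FOLLOW(B) = { $, '-', 'a', 'e' }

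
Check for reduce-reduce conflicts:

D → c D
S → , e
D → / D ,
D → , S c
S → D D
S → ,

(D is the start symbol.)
A reduce-reduce conflict occurs when an LR(0) state has two complete items [A → α .] and [B → β .] — both call for a reduction, and with no lookahead the parser cannot choose between them.

Augment with D' → D and build the canonical LR(0) collection (I0 = CLOSURE({[D' → . D]}), then GOTO on every symbol after a dot until no new states appear). It has 14 states:
  I0: { [D → . , S c], [D → . / D ,], [D → . c D], [D' → . D] }  — shift
  I1: { [D → , . S c], [D → . , S c], [D → . / D ,], [D → . c D], [S → . , e], [S → . ,], [S → . D D] }  — shift
  I2: { [D → . , S c], [D → . / D ,], [D → . c D], [D → / . D ,] }  — shift
  I3: { [D' → D .] }  — accept
  I4: { [D → . , S c], [D → . / D ,], [D → . c D], [D → c . D] }  — shift
  I5: { [D → c D .] }  — reduce
  I6: { [D → / D . ,] }  — shift
  I7: { [D → / D , .] }  — reduce
  I8: { [D → , . S c], [D → . , S c], [D → . / D ,], [D → . c D], [S → , . e], [S → , .], [S → . , e], [S → . ,], [S → . D D] }  — shift, reduce
  I9: { [D → . , S c], [D → . / D ,], [D → . c D], [S → D . D] }  — shift
  I10: { [D → , S . c] }  — shift
  I11: { [D → , S c .] }  — reduce
  I12: { [S → D D .] }  — reduce
  I13: { [S → , e .] }  — reduce

No state contains more than one complete item.

Answer: No reduce-reduce conflicts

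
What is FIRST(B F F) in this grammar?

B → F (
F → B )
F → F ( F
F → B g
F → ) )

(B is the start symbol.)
FIRST sets of the non-terminals involved (from the grammar, by fixed-point iteration):
  FIRST(B) = { ')' }

To compute FIRST(B F F), process the symbols left to right:
Symbol B is a non-terminal. Add FIRST(B) \ {ε} = { ')' }
B is not nullable (ε ∉ FIRST(B)), so stop here.
FIRST(B F F) = { ')' }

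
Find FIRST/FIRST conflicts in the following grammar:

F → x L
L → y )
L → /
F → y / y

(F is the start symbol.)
No FIRST/FIRST conflicts.

A FIRST/FIRST conflict occurs when two productions N → α and N → β for the same non-terminal have FIRST(α) ∩ FIRST(β) ≠ ∅ (with ε ∈ FIRST of a nullable right-hand side, so two nullable alternatives also conflict).

Productions for F:
  F → x L: FIRST = { 'x' }
  F → y / y: FIRST = { 'y' }
Productions for L:
  L → y ): FIRST = { 'y' }
  L → /: FIRST = { '/' }

All alternatives of each non-terminal have pairwise disjoint FIRST sets.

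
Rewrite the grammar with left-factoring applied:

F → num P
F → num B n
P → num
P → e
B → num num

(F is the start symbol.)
F → num F'
F' → P
F' → B n
P → num
P → e
B → num num

Left-factoring transforms A → αβ₁ | αβ₂ into A → αA' and A' → β₁ | β₂
(α is the longest common prefix among the alternatives). Repeat until
no nonterminal has two alternatives with a common prefix.

Round 1: F has alternatives sharing prefix 'num'. Introduce F': F → num F'
  Add: F' → P
  Add: F' → B n

No remaining common prefixes — done.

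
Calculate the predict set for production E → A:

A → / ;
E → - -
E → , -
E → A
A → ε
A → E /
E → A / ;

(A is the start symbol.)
{ ',', '-', '/' }

PREDICT(E → A) = (FIRST(RHS) \ {ε}) ∪ (FOLLOW(E) if ε ∈ FIRST(RHS), i.e. RHS ⇒* ε)
FIRST(A) = { ',', '-', '/', ε }
FIRST(A) = { ',', '-', '/', ε }
ε ∈ FIRST(A) (the right-hand side is nullable), so add FOLLOW(E) = { '/' }
PREDICT(E → A) = { ',', '-', '/' }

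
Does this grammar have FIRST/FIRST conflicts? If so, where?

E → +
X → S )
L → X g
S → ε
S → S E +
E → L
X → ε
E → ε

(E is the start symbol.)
FIRST sets of the non-terminals at (or reachable through a nullable prefix from) the front of some alternative:
  FIRST(L) = { ')', '+', 'g' }
  FIRST(S) = { ')', '+', 'g', ε }
  FIRST(E) = { ')', '+', 'g', ε }

Productions for E:
  E → +: FIRST = { '+' }
  E → L: FIRST = { ')', '+', 'g' }
  E → ε: FIRST = { ε }
Productions for X:
  X → S ): FIRST = { ')', '+', 'g' }
  X → ε: FIRST = { ε }
Productions for S:
  S → ε: FIRST = { ε }
  S → S E +: FIRST = { ')', '+', 'g' }
L has only one production, so no FIRST/FIRST conflict is possible there.

Conflict for E: E → + and E → L
  Overlap: { '+' }

Answer: Yes. E → '+' / E → L on { '+' }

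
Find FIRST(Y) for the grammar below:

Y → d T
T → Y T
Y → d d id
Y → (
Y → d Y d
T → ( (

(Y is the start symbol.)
From Y → d T:
  - d is a terminal: add 'd' and stop
From Y → d d id:
  - d is a terminal: add 'd' and stop
From Y → (:
  - '(' is a terminal: add '(' and stop
From Y → d Y d:
  - d is a terminal: add 'd' and stop

Collecting: FIRST(Y) = { '(', 'd' }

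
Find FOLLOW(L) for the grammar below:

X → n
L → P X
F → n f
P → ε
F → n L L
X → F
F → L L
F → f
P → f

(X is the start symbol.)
{ $, 'f', 'n' }

To compute FOLLOW(L), find every occurrence of L on a right-hand side N → α L β: add FIRST(β) \ {ε}, and if β is empty or nullable also add FOLLOW(N). Iterate to a fixed point.

In F → n L L: L is followed by L, add FIRST(L) \ {ε} = { 'f', 'n' }
In F → n L L: L is at the end, add FOLLOW(F)
In F → L L: L is followed by L, add FIRST(L) \ {ε} = { 'f', 'n' }
In F → L L: L is at the end, add FOLLOW(F)

The FOLLOW sets referred to above (computed the same way, to a fixed point):
  FOLLOW(F) = { $, 'f', 'n' }

Taking the union: FOLLOW(L) = { $, 'f', 'n' }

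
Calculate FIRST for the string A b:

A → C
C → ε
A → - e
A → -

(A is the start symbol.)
FIRST sets of the non-terminals involved (from the grammar, by fixed-point iteration):
  FIRST(A) = { '-', ε }

To compute FIRST(A b), process the symbols left to right:
Symbol A is a non-terminal. Add FIRST(A) \ {ε} = { '-' }
A is nullable (ε ∈ FIRST(A)), continue to the next symbol.
Symbol b is a terminal. Add 'b' and stop.
FIRST(A b) = { '-', 'b' }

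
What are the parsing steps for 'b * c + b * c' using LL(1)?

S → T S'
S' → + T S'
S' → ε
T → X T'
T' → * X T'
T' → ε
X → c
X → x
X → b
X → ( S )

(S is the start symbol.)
LL(1) parsing maintains a stack (initially the start symbol over $) and the input. At each step: if the stack top is a terminal, match it against the current input token; if it is a non-terminal N, replace it with the RHS of M[N, lookahead] (the unique production whose predict set contains the lookahead).

Stack is shown with the top on the left.

Stack        Input            Action
------------------------------------
S $          b * c + b * c $  output S → T S'
T S' $       b * c + b * c $  output T → X T'
X T' S' $    b * c + b * c $  output X → b
b T' S' $    b * c + b * c $  match 'b'
T' S' $      * c + b * c $    output T' → * X T'
* X T' S' $  * c + b * c $    match '*'
X T' S' $    c + b * c $      output X → c
c T' S' $    c + b * c $      match 'c'
T' S' $      + b * c $        output T' → ε
S' $         + b * c $        output S' → + T S'
+ T S' $     + b * c $        match '+'
T S' $       b * c $          output T → X T'
X T' S' $    b * c $          output X → b
b T' S' $    b * c $          match 'b'
T' S' $      * c $            output T' → * X T'
* X T' S' $  * c $            match '*'
X T' S' $    c $              output X → c
c T' S' $    c $              match 'c'
T' S' $      $                output T' → ε
S' $         $                output S' → ε
$            $                accept

The string is accepted.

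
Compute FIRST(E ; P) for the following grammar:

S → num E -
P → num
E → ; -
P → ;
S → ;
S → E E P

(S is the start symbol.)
FIRST sets of the non-terminals involved (from the grammar, by fixed-point iteration):
  FIRST(E) = { ';' }

To compute FIRST(E ; P), process the symbols left to right:
Symbol E is a non-terminal. Add FIRST(E) \ {ε} = { ';' }
E is not nullable (ε ∉ FIRST(E)), so stop here.
FIRST(E ; P) = { ';' }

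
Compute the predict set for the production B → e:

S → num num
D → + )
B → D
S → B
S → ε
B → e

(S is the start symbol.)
{ 'e' }

PREDICT(B → e) = (FIRST(RHS) \ {ε}) ∪ (FOLLOW(B) if ε ∈ FIRST(RHS), i.e. RHS ⇒* ε)
FIRST(e) = { 'e' }
ε ∉ FIRST(e), so FOLLOW(B) is not added.
PREDICT(B → e) = { 'e' }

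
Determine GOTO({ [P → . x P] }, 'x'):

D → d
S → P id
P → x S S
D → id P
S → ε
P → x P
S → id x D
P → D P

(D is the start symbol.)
{ [D → . d], [D → . id P], [P → . D P], [P → . x P], [P → . x S S], [P → x . P] }

GOTO(I, 'x') = CLOSURE({ [A → αX.β] : [A → α.Xβ] ∈ I, X = 'x' })

Items with dot before 'x', with the dot advanced:
  [P → . x P] → [P → x . P]
Closure of the advanced items:
  [P → x . P] has the dot before P: add [P → . x S S], [P → . x P], [P → . D P]
  [P → . D P] has the dot before D: add [D → . d], [D → . id P]

GOTO = { [D → . d], [D → . id P], [P → . D P], [P → . x P], [P → . x S S], [P → x . P] }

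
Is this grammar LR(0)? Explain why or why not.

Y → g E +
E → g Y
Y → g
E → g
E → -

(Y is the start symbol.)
A grammar is LR(0) if no state in the canonical LR(0) collection has:
  - both a shift item (dot before a terminal) and a complete item (shift-reduce conflict), or
  - two or more complete items (reduce-reduce conflict; the accept item [Y' → Y .] counts as a complete item here).

Augment with Y' → Y and build the canonical LR(0) collection (I0 = CLOSURE({[Y' → . Y]}), then GOTO on every symbol after a dot until no new states appear). It has 8 states:
  I0: { [Y → . g E +], [Y → . g], [Y' → . Y] }  — shift
  I1: { [Y' → Y .] }  — accept
  I2: { [E → . -], [E → . g Y], [E → . g], [Y → g . E +], [Y → g .] }  — shift, reduce
  I3: { [E → - .] }  — reduce
  I4: { [Y → g E . +] }  — shift
  I5: { [E → g . Y], [E → g .], [Y → . g E +], [Y → . g] }  — shift, reduce
  I6: { [E → g Y .] }  — reduce
  I7: { [Y → g E + .] }  — reduce

Conflict in state I2:
  Shift-reduce conflict between [Y → g .] and [E → . -]
So the grammar is NOT LR(0).

Answer: No. Shift-reduce conflict between [Y → g .] and [E → . -]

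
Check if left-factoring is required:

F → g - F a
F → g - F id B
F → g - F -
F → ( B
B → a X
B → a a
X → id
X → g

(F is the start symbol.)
Yes, F has productions with common prefix 'g - F'; B has productions with common prefix 'a'

Left-factoring is needed when two productions for the same non-terminal
share a common prefix on the right-hand side.

Productions for F:
  F → g - F a
  F → g - F id B
  F → g - F -
  F → ( B
Productions for B:
  B → a X
  B → a a
Productions for X:
  X → id
  X → g

Found common prefix 'g - F' in productions for F
Found common prefix 'a' in productions for B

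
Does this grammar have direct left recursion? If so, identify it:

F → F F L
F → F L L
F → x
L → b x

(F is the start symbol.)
Direct left recursion occurs when N → N α for some non-terminal N (the right-hand side begins with the left-hand side itself).

F → F F L: LEFT RECURSIVE (starts with F)
F → F L L: LEFT RECURSIVE (starts with F)
F → x: starts with x
L → b x: starts with b

The grammar has direct left recursion on: F.

Answer: Yes, F is left-recursive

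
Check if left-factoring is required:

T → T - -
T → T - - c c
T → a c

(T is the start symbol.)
Yes, T has productions with common prefix 'T - -'

Left-factoring is needed when two productions for the same non-terminal
share a common prefix on the right-hand side.

Productions for T:
  T → T - -
  T → T - - c c
  T → a c

Found common prefix 'T - -' in productions for T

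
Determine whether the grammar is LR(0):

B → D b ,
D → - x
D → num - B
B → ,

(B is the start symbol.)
Yes, the grammar is LR(0)

A grammar is LR(0) if no state in the canonical LR(0) collection has:
  - both a shift item (dot before a terminal) and a complete item (shift-reduce conflict), or
  - two or more complete items (reduce-reduce conflict; the accept item [B' → B .] counts as a complete item here).

Augment with B' → B and build the canonical LR(0) collection (I0 = CLOSURE({[B' → . B]}), then GOTO on every symbol after a dot until no new states appear). It has 11 states:
  I0: { [B → . ,], [B → . D b ,], [B' → . B], [D → . - x], [D → . num - B] }  — shift
  I1: { [B → , .] }  — reduce
  I2: { [D → - . x] }  — shift
  I3: { [B' → B .] }  — accept
  I4: { [B → D . b ,] }  — shift
  I5: { [D → num . - B] }  — shift
  I6: { [B → . ,], [B → . D b ,], [D → . - x], [D → . num - B], [D → num - . B] }  — shift
  I7: { [D → num - B .] }  — reduce
  I8: { [B → D b . ,] }  — shift
  I9: { [B → D b , .] }  — reduce
  I10: { [D → - x .] }  — reduce

Every state is either a pure shift/goto state or contains exactly one complete item and nothing to shift — no conflicts. The grammar is LR(0).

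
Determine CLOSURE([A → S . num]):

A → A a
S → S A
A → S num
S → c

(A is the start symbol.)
Start with: [A → S . num]
The dot precedes the terminal num, so nothing is added.

CLOSURE = { [A → S . num] }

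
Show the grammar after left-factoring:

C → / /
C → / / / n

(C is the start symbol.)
Left-factoring transforms A → αβ₁ | αβ₂ into A → αA' and A' → β₁ | β₂
(α is the longest common prefix among the alternatives). Repeat until
no nonterminal has two alternatives with a common prefix.

Round 1: C has alternatives sharing prefix '/ /'. Introduce C': C → / / C'
  Add: C' → ε
  Add: C' → / n

No remaining common prefixes — done.

Resulting grammar:
C → / / C'
C' → ε
C' → / n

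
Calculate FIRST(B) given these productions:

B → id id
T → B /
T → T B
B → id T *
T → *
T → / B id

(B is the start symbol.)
To compute FIRST(B), examine every production with B on the left-hand side, reading each right-hand side left to right until a non-nullable symbol is reached.

From B → id id:
  - id is a terminal: add 'id' and stop
From B → id T *:
  - id is a terminal: add 'id' and stop

Collecting: FIRST(B) = { 'id' }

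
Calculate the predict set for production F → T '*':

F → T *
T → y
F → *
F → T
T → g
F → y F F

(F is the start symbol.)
{ 'g', 'y' }

PREDICT(F → T '*') = (FIRST(RHS) \ {ε}) ∪ (FOLLOW(F) if ε ∈ FIRST(RHS), i.e. RHS ⇒* ε)
FIRST(T) = { 'g', 'y' }
FIRST(T '*') = { 'g', 'y' }
ε ∉ FIRST(T '*'), so FOLLOW(F) is not added.
PREDICT(F → T '*') = { 'g', 'y' }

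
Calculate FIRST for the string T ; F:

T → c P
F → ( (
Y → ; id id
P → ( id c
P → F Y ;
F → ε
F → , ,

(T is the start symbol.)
FIRST sets of the non-terminals involved (from the grammar, by fixed-point iteration):
  FIRST(T) = { 'c' }

To compute FIRST(T ; F), process the symbols left to right:
Symbol T is a non-terminal. Add FIRST(T) \ {ε} = { 'c' }
T is not nullable (ε ∉ FIRST(T)), so stop here.
FIRST(T ; F) = { 'c' }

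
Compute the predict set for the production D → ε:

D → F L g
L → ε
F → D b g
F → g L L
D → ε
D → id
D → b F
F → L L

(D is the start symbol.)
PREDICT(D → ε) = (FIRST(RHS) \ {ε}) ∪ (FOLLOW(D) if ε ∈ FIRST(RHS), i.e. RHS ⇒* ε)
The right-hand side is ε (FIRST(ε) = { ε }), so the predict set is FOLLOW(D) = { $, 'b' }
PREDICT(D → ε) = { $, 'b' }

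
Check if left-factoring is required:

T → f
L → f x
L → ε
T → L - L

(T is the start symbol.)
Left-factoring is needed when two productions for the same non-terminal
share a common prefix on the right-hand side.

Productions for T:
  T → f
  T → L - L
Productions for L:
  L → f x
  L → ε

No common prefixes found.

Answer: No, left-factoring is not needed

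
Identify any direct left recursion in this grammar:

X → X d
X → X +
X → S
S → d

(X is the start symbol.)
Yes, X is left-recursive

X → X d: LEFT RECURSIVE (starts with X)
X → X +: LEFT RECURSIVE (starts with X)
X → S: starts with S
S → d: starts with d

The grammar has direct left recursion on: X.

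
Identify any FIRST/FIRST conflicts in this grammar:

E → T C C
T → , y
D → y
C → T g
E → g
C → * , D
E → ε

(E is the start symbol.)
No FIRST/FIRST conflicts.

A FIRST/FIRST conflict occurs when two productions N → α and N → β for the same non-terminal have FIRST(α) ∩ FIRST(β) ≠ ∅ (with ε ∈ FIRST of a nullable right-hand side, so two nullable alternatives also conflict).

FIRST sets of the non-terminals at (or reachable through a nullable prefix from) the front of some alternative:
  FIRST(T) = { ',' }

Productions for E:
  E → T C C: FIRST = { ',' }
  E → g: FIRST = { 'g' }
  E → ε: FIRST = { ε }
Productions for C:
  C → T g: FIRST = { ',' }
  C → * , D: FIRST = { '*' }
T, D have only one production, so no FIRST/FIRST conflict is possible there.

All alternatives of each non-terminal have pairwise disjoint FIRST sets.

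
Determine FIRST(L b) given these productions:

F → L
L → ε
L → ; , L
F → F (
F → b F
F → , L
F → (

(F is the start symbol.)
FIRST sets of the non-terminals involved (from the grammar, by fixed-point iteration):
  FIRST(L) = { ';', ε }

To compute FIRST(L b), process the symbols left to right:
Symbol L is a non-terminal. Add FIRST(L) \ {ε} = { ';' }
L is nullable (ε ∈ FIRST(L)), continue to the next symbol.
Symbol b is a terminal. Add 'b' and stop.
FIRST(L b) = { ';', 'b' }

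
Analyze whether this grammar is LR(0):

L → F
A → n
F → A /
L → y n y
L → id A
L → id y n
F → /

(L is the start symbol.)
A grammar is LR(0) if no state in the canonical LR(0) collection has:
  - both a shift item (dot before a terminal) and a complete item (shift-reduce conflict), or
  - two or more complete items (reduce-reduce conflict; the accept item [L' → L .] counts as a complete item here).

Augment with L' → L and build the canonical LR(0) collection (I0 = CLOSURE({[L' → . L]}), then GOTO on every symbol after a dot until no new states appear). It has 14 states:
  I0: { [A → . n], [F → . /], [F → . A /], [L → . F], [L → . id A], [L → . id y n], [L → . y n y], [L' → . L] }  — shift
  I1: { [F → / .] }  — reduce
  I2: { [F → A . /] }  — shift
  I3: { [L → F .] }  — reduce
  I4: { [L' → L .] }  — accept
  I5: { [A → . n], [L → id . A], [L → id . y n] }  — shift
  I6: { [A → n .] }  — reduce
  I7: { [L → y . n y] }  — shift
  I8: { [L → y n . y] }  — shift
  I9: { [L → y n y .] }  — reduce
  I10: { [L → id A .] }  — reduce
  I11: { [L → id y . n] }  — shift
  I12: { [L → id y n .] }  — reduce
  I13: { [F → A / .] }  — reduce

Every state is either a pure shift/goto state or contains exactly one complete item and nothing to shift — no conflicts. The grammar is LR(0).

Answer: Yes, the grammar is LR(0)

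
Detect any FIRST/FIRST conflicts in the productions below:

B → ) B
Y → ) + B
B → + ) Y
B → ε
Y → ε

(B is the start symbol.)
No FIRST/FIRST conflicts.

Productions for B:
  B → ) B: FIRST = { ')' }
  B → + ) Y: FIRST = { '+' }
  B → ε: FIRST = { ε }
Productions for Y:
  Y → ) + B: FIRST = { ')' }
  Y → ε: FIRST = { ε }

All alternatives of each non-terminal have pairwise disjoint FIRST sets.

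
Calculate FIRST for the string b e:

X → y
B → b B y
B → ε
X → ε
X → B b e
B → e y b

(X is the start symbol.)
{ 'b' }

To compute FIRST(b e), process the symbols left to right:
Symbol b is a terminal. Add 'b' and stop.
FIRST(b e) = { 'b' }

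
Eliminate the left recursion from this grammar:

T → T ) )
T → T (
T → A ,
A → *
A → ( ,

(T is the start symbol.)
T is directly left-recursive. The standard transformation for
  A → A α₁ | ... | A α_m | β₁ | ... | β_n
is
  A  → β₁ A' | ... | β_n A'
  A' → α₁ A' | ... | α_m A' | ε

T → A , becomes T → A , T'
T → T ) ) becomes T' → ) ) T'
T → T ( becomes T' → ( T'
Add T' → ε

Productions for other non-terminals are unchanged:
  A → *
  A → ( ,

Resulting grammar:
T → A , T'
T' → ) ) T'
T' → ( T'
T' → ε
A → *
A → ( ,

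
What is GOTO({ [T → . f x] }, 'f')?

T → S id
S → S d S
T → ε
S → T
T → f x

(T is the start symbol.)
GOTO(I, 'f') = CLOSURE({ [A → αX.β] : [A → α.Xβ] ∈ I, X = 'f' })

Items with dot before 'f', with the dot advanced:
  [T → . f x] → [T → f . x]
Closure adds nothing (no advanced item has the dot before a non-terminal).

GOTO = { [T → f . x] }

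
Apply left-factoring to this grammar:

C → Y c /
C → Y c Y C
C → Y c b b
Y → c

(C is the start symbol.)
C → Y c C'
C' → /
C' → Y C
C' → b b
Y → c

Left-factoring transforms A → αβ₁ | αβ₂ into A → αA' and A' → β₁ | β₂
(α is the longest common prefix among the alternatives). Repeat until
no nonterminal has two alternatives with a common prefix.

Round 1: C has alternatives sharing prefix 'Y c'. Introduce C': C → Y c C'
  Add: C' → /
  Add: C' → Y C
  Add: C' → b b

No remaining common prefixes — done.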